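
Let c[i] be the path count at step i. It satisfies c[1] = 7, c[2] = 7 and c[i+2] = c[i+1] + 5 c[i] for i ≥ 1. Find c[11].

123347

c[3] = 7 + 5·7 = 42
c[4] = 42 + 5·7 = 77
c[5] = 77 + 5·42 = 287
c[6] = 287 + 5·77 = 672
c[7] = 672 + 5·287 = 2107
c[8] = 2107 + 5·672 = 5467
c[9] = 5467 + 5·2107 = 16002
c[10] = 16002 + 5·5467 = 43337
c[11] = 43337 + 5·16002 = 123347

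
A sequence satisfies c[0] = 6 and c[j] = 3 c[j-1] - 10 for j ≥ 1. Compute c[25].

847288609448

The fixed point is -10/(1 - 3) = 5, so c[j] - 5 = 3(c[j-1] - 5).
Hence c[j] = 1·3^j + 5.
c[25] = 1·3^{25} + 5 = 1·847288609443 + 5 = 847288609448.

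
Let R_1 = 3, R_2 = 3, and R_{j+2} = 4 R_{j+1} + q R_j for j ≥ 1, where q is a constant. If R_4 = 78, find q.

2

R_3 = 12 + 3q
R_4 = 48 + 15q
So 48 + 15q = 78, giving q = 2.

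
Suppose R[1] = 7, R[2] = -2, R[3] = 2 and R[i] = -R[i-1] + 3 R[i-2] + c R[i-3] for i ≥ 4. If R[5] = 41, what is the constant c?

R[4] = -8 + 7c
R[5] = 14 - 9c
So 14 - 9c = 41, giving c = -3.

-3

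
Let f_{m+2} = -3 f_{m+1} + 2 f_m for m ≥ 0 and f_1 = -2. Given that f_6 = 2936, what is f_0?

Let f_0 = x.
f_2 = 6 + 2x
f_3 = -22 - 6x
f_4 = 78 + 22x
f_5 = -278 - 78x
f_6 = 990 + 278x
So 990 + 278x = 2936, giving x = 7.

7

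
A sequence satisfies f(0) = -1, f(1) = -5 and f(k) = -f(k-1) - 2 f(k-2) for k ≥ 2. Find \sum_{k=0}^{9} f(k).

f(2) = -(-5) - 2*(-1) = 7
f(3) = -7 - 2*(-5) = 3
f(4) = -3 - 2*7 = -17
f(5) = -(-17) - 2*3 = 11
f(6) = -11 - 2*(-17) = 23
f(7) = -23 - 2*11 = -45
f(8) = -(-45) - 2*23 = -1
f(9) = -(-1) - 2*(-45) = 91
Sum = (-1) + (-5) + 7 + 3 + (-17) + 11 + 23 + (-45) + (-1) + 91 = 66

66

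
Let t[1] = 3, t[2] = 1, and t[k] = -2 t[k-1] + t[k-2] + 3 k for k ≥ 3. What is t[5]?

39

t[3] = -2·1 + 3 + 9 = 10
t[4] = -2·10 + 1 + 12 = -7
t[5] = -2·(-7) + 10 + 15 = 39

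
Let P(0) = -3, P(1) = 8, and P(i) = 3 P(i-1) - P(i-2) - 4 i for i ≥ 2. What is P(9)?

P(2) = 3·8 - (-3) - 8 = 19
P(3) = 3·19 - 8 - 12 = 37
P(4) = 3·37 - 19 - 16 = 76
P(5) = 3·76 - 37 - 20 = 171
P(6) = 3·171 - 76 - 24 = 413
P(7) = 3·413 - 171 - 28 = 1040
P(8) = 3·1040 - 413 - 32 = 2675
P(9) = 3·2675 - 1040 - 36 = 6949

6949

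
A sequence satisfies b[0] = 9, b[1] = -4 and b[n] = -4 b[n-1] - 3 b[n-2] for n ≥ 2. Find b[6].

-1811

b[2] = -4·(-4) - 3·9 = -11
b[3] = -4·(-11) - 3·(-4) = 56
b[4] = -4·56 - 3·(-11) = -191
b[5] = -4·(-191) - 3·56 = 596
b[6] = -4·596 - 3·(-191) = -1811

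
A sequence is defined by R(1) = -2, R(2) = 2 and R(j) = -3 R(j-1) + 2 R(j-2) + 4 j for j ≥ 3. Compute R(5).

R(3) = -3(2) + 2(-2) + 12 = 2
R(4) = -3(2) + 2(2) + 16 = 14
R(5) = -3(14) + 2(2) + 20 = -18

-18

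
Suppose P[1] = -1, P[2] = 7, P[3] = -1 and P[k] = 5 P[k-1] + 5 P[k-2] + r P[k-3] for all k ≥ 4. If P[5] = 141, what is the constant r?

P[4] = 30 - r
P[5] = 145 + 2r
So 145 + 2r = 141, giving r = -2.

-2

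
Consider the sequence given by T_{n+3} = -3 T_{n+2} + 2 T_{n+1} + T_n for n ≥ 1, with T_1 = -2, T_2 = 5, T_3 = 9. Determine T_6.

T_4 = -3·9 + 2·5 + (-2) = -19
T_5 = -3·(-19) + 2·9 + 5 = 80
T_6 = -3·80 + 2·(-19) + 9 = -269

-269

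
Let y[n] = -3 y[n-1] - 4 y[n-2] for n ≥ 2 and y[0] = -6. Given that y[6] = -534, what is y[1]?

-6

Let y[1] = z.
y[2] = 24 - 3z
y[3] = -72 + 5z
y[4] = 120 - 3z
y[5] = -72 - 11z
y[6] = -264 + 45z
So -264 + 45z = -534, giving z = -6.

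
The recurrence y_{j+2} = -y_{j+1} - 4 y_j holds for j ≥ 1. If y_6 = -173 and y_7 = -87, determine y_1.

Rearranging, y_{j-2} = (y_j + y_{j-1}) / -4.
y_5 = (-87 + (-173)) / -4 = -260/-4 = 65
y_4 = (-173 + 65) / -4 = -108/-4 = 27
y_3 = (65 + 27) / -4 = 92/-4 = -23
y_2 = (27 + (-23)) / -4 = 4/-4 = -1
y_1 = (-23 + (-1)) / -4 = -24/-4 = 6

6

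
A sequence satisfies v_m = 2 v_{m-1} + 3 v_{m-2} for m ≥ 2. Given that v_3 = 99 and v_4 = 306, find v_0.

6

Rearranging, v_{m-2} = (v_m - 2 v_{m-1}) / 3.
v_2 = (306 - 2(99)) / 3 = 108/3 = 36
v_1 = (99 - 2(36)) / 3 = 27/3 = 9
v_0 = (36 - 2(9)) / 3 = 18/3 = 6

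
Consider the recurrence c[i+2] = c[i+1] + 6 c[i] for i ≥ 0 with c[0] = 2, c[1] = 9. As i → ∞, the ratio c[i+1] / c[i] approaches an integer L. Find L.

The characteristic equation is r^2 - r - 6 = 0, which factors as (r - 3)(r + 2) = 0.
So the roots are 3 and -2. Since |3| > |-2| and the coefficient of 3^i is non-zero, the ratio tends to 3.

3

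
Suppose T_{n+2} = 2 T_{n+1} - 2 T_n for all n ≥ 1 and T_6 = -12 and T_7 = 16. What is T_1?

Rearranging, T_{n-2} = (T_n - 2 T_{n-1}) / -2.
T_5 = (16 - 2*(-12)) / -2 = 40/-2 = -20
T_4 = (-12 - 2*(-20)) / -2 = 28/-2 = -14
T_3 = (-20 - 2*(-14)) / -2 = 8/-2 = -4
T_2 = (-14 - 2*(-4)) / -2 = -6/-2 = 3
T_1 = (-4 - 2*3) / -2 = -10/-2 = 5

5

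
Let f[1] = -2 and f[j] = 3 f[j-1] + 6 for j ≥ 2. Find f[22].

10460353200

The fixed point is 6/(1 - 3) = -3, so f[j] + 3 = 3(f[j-1] + 3).
Hence f[j] = 1·3^{j-1} - 3.
f[22] = 1·3^{21} - 3 = 1·10460353203 - 3 = 10460353200.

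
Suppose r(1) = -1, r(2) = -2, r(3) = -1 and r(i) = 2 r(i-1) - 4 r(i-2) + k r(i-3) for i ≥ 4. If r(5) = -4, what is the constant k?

r(4) = 6 - k
r(5) = 16 - 4k
So 16 - 4k = -4, giving k = 5.

5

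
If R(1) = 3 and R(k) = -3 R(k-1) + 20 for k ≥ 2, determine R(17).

-86093437

The fixed point is 20/(1 + 3) = 5, so R(k) - 5 = -3(R(k-1) - 5).
Hence R(k) = -2·(-3)^{k-1} + 5.
R(17) = -2·(-3)^{16} + 5 = -2·43046721 + 5 = -86093437.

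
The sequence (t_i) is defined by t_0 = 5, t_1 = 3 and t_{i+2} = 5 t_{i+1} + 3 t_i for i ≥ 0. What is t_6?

t_2 = 5(3) + 3(5) = 30
t_3 = 5(30) + 3(3) = 159
t_4 = 5(159) + 3(30) = 885
t_5 = 5(885) + 3(159) = 4902
t_6 = 5(4902) + 3(885) = 27165

27165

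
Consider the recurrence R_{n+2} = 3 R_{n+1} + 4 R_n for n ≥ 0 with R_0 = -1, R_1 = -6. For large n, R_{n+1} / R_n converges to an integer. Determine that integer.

4

The characteristic equation is r^2 - 3r - 4 = 0, which factors as (r - 4)(r + 1) = 0.
So the roots are 4 and -1. Since |4| > |-1| and the coefficient of 4^n is non-zero, the ratio tends to 4.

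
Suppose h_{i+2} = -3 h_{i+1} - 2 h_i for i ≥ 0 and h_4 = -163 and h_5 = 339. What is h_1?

9

Rearranging, h_{i-2} = (h_i + 3 h_{i-1}) / -2.
h_3 = (339 + 3·(-163)) / -2 = -150/-2 = 75
h_2 = (-163 + 3·75) / -2 = 62/-2 = -31
h_1 = (75 + 3·(-31)) / -2 = -18/-2 = 9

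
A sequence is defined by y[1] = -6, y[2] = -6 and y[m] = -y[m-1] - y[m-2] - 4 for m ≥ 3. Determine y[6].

8

y[3] = -(-6) - (-6) - 4 = 8
y[4] = -8 - (-6) - 4 = -6
y[5] = -(-6) - 8 - 4 = -6
y[6] = -(-6) - (-6) - 4 = 8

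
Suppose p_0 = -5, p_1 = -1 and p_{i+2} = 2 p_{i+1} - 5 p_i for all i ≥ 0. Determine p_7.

411

p_2 = 2(-1) - 5(-5) = 23
p_3 = 2(23) - 5(-1) = 51
p_4 = 2(51) - 5(23) = -13
p_5 = 2(-13) - 5(51) = -281
p_6 = 2(-281) - 5(-13) = -497
p_7 = 2(-497) - 5(-281) = 411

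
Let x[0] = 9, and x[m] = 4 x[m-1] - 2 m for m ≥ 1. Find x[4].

2080

x[1] = 4·9 - 2 = 34
x[2] = 4·34 - 4 = 132
x[3] = 4·132 - 6 = 522
x[4] = 4·522 - 8 = 2080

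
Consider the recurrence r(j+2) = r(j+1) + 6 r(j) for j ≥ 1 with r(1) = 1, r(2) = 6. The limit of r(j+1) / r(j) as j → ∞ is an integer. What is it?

The characteristic equation is r^2 - r - 6 = 0, which factors as (r - 3)(r + 2) = 0.
So the roots are 3 and -2. Since |3| > |-2| and the coefficient of 3^j is non-zero, the ratio tends to 3.

3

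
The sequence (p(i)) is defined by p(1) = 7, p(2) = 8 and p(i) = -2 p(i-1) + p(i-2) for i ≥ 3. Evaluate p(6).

p(3) = -2*8 + 7 = -9
p(4) = -2*(-9) + 8 = 26
p(5) = -2*26 + (-9) = -61
p(6) = -2*(-61) + 26 = 148

148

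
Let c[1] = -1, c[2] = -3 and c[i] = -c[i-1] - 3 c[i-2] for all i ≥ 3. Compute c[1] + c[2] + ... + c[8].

c[3] = -(-3) - 3(-1) = 6
c[4] = -6 - 3(-3) = 3
c[5] = -3 - 3(6) = -21
c[6] = -(-21) - 3(3) = 12
c[7] = -12 - 3(-21) = 51
c[8] = -51 - 3(12) = -87
Sum = (-1) + (-3) + 6 + 3 + (-21) + 12 + 51 + (-87) = -40

-40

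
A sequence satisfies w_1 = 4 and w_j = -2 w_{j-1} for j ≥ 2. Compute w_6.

w_2 = -2(4) = -8
w_3 = -2(-8) = 16
w_4 = -2(16) = -32
w_5 = -2(-32) = 64
w_6 = -2(64) = -128

-128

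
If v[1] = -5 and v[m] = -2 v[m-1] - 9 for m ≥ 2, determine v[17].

The fixed point is -9/(1 + 2) = -3, so v[m] + 3 = -2(v[m-1] + 3).
Hence v[m] = -2·(-2)^{m-1} - 3.
v[17] = -2·(-2)^{16} - 3 = -2·65536 - 3 = -131075.

-131075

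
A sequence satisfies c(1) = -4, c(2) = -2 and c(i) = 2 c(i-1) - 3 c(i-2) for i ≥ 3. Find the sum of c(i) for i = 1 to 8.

-240

c(3) = 2(-2) - 3(-4) = 8
c(4) = 2(8) - 3(-2) = 22
c(5) = 2(22) - 3(8) = 20
c(6) = 2(20) - 3(22) = -26
c(7) = 2(-26) - 3(20) = -112
c(8) = 2(-112) - 3(-26) = -146
Sum = (-4) + (-2) + 8 + 22 + 20 + (-26) + (-112) + (-146) = -240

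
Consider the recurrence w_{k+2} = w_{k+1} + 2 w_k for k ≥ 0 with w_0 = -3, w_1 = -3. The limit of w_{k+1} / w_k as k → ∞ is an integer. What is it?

2

The characteristic equation is r^2 - r - 2 = 0, which factors as (r - 2)(r + 1) = 0.
So the roots are 2 and -1. Since |2| > |-1| and the coefficient of 2^k is non-zero, the ratio tends to 2.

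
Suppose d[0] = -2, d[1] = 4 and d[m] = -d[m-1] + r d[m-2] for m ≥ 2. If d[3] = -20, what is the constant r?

d[2] = -4 - 2r
d[3] = 4 + 6r
So 4 + 6r = -20, giving r = -4.

-4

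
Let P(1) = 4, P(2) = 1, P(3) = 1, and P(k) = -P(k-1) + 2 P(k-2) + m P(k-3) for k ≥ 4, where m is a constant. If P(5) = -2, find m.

P(4) = 1 + 4m
P(5) = 1 - 3m
So 1 - 3m = -2, giving m = 1.

1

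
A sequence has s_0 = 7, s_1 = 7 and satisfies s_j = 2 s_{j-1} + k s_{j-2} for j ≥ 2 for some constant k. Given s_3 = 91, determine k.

s_2 = 14 + 7k
s_3 = 28 + 21k
So 28 + 21k = 91, giving k = 3.

3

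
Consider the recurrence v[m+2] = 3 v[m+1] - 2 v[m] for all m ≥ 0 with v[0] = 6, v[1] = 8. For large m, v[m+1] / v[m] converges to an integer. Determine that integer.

2

The characteristic equation is r^2 - 3r + 2 = 0, which factors as (r - 2)(r - 1) = 0.
So the roots are 2 and 1. Since |2| > |1| and the coefficient of 2^m is non-zero, the ratio tends to 2.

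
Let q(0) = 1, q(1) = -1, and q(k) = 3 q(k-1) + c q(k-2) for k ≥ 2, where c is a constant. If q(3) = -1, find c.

q(2) = -3 + c
q(3) = -9 + 2c
So -9 + 2c = -1, giving c = 4.

4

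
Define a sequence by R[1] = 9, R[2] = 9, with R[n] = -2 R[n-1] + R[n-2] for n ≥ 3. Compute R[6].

153

R[3] = -2·9 + 9 = -9
R[4] = -2·(-9) + 9 = 27
R[5] = -2·27 + (-9) = -63
R[6] = -2·(-63) + 27 = 153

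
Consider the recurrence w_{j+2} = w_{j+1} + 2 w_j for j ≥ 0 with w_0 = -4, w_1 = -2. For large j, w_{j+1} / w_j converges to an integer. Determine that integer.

2

The characteristic equation is r^2 - r - 2 = 0, which factors as (r - 2)(r + 1) = 0.
So the roots are 2 and -1. Since |2| > |-1| and the coefficient of 2^j is non-zero, the ratio tends to 2.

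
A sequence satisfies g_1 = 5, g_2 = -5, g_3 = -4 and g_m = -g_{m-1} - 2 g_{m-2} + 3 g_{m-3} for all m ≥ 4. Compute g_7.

193

g_4 = -(-4) - 2*(-5) + 3*5 = 29
g_5 = -29 - 2*(-4) + 3*(-5) = -36
g_6 = -(-36) - 2*29 + 3*(-4) = -34
g_7 = -(-34) - 2*(-36) + 3*29 = 193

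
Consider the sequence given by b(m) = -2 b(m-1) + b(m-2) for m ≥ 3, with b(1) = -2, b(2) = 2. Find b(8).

b(3) = -2(2) + (-2) = -6
b(4) = -2(-6) + 2 = 14
b(5) = -2(14) + (-6) = -34
b(6) = -2(-34) + 14 = 82
b(7) = -2(82) + (-34) = -198
b(8) = -2(-198) + 82 = 478

478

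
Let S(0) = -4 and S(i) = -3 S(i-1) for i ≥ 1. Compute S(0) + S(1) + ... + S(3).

S(1) = -3·(-4) = 12
S(2) = -3·12 = -36
S(3) = -3·(-36) = 108
Sum = (-4) + 12 + (-36) + 108 = 80

80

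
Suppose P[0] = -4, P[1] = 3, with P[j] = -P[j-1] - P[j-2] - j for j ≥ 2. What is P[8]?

P[2] = -3 - (-4) - 2 = -1
P[3] = -(-1) - 3 - 3 = -5
P[4] = -(-5) - (-1) - 4 = 2
P[5] = -2 - (-5) - 5 = -2
P[6] = -(-2) - 2 - 6 = -6
P[7] = -(-6) - (-2) - 7 = 1
P[8] = -1 - (-6) - 8 = -3

-3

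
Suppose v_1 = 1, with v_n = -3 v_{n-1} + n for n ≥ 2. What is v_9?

v_2 = -3*1 + 2 = -1
v_3 = -3*(-1) + 3 = 6
v_4 = -3*6 + 4 = -14
v_5 = -3*(-14) + 5 = 47
v_6 = -3*47 + 6 = -135
v_7 = -3*(-135) + 7 = 412
v_8 = -3*412 + 8 = -1228
v_9 = -3*(-1228) + 9 = 3693

3693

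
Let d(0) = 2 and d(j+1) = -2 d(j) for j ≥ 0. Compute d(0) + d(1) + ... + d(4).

22

d(1) = -2·2 = -4
d(2) = -2·(-4) = 8
d(3) = -2·8 = -16
d(4) = -2·(-16) = 32
Sum = 2 + (-4) + 8 + (-16) + 32 = 22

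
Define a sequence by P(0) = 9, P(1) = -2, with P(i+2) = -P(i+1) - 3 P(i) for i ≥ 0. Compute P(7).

406

P(2) = -(-2) - 3·9 = -25
P(3) = -(-25) - 3·(-2) = 31
P(4) = -31 - 3·(-25) = 44
P(5) = -44 - 3·31 = -137
P(6) = -(-137) - 3·44 = 5
P(7) = -5 - 3·(-137) = 406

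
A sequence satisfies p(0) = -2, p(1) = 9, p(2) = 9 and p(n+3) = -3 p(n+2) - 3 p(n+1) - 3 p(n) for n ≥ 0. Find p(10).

p(3) = -3·9 - 3·9 - 3·(-2) = -48
p(4) = -3·(-48) - 3·9 - 3·9 = 90
p(5) = -3·90 - 3·(-48) - 3·9 = -153
p(6) = -3·(-153) - 3·90 - 3·(-48) = 333
p(7) = -3·333 - 3·(-153) - 3·90 = -810
p(8) = -3·(-810) - 3·333 - 3·(-153) = 1890
p(9) = -3·1890 - 3·(-810) - 3·333 = -4239
p(10) = -3·(-4239) - 3·1890 - 3·(-810) = 9477

9477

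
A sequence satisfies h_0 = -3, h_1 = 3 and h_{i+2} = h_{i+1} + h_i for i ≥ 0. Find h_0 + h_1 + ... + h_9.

h_2 = 3 + (-3) = 0
h_3 = 0 + 3 = 3
h_4 = 3 + 0 = 3
h_5 = 3 + 3 = 6
h_6 = 6 + 3 = 9
h_7 = 9 + 6 = 15
h_8 = 15 + 9 = 24
h_9 = 24 + 15 = 39
Sum = (-3) + 3 + 0 + 3 + 3 + 6 + 9 + 15 + 24 + 39 = 99

99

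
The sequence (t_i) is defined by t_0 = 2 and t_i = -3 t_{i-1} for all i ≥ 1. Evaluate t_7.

t_1 = -3(2) = -6
t_2 = -3(-6) = 18
t_3 = -3(18) = -54
t_4 = -3(-54) = 162
t_5 = -3(162) = -486
t_6 = -3(-486) = 1458
t_7 = -3(1458) = -4374

-4374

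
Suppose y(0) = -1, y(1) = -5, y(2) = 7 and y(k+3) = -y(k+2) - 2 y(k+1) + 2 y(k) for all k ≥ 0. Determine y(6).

15

y(3) = -7 - 2*(-5) + 2*(-1) = 1
y(4) = -1 - 2*7 + 2*(-5) = -25
y(5) = -(-25) - 2*1 + 2*7 = 37
y(6) = -37 - 2*(-25) + 2*1 = 15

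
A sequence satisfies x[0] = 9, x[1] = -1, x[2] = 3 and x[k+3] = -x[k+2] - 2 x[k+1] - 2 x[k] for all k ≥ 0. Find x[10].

-57

x[3] = -3 - 2*(-1) - 2*9 = -19
x[4] = -(-19) - 2*3 - 2*(-1) = 15
x[5] = -15 - 2*(-19) - 2*3 = 17
x[6] = -17 - 2*15 - 2*(-19) = -9
x[7] = -(-9) - 2*17 - 2*15 = -55
x[8] = -(-55) - 2*(-9) - 2*17 = 39
x[9] = -39 - 2*(-55) - 2*(-9) = 89
x[10] = -89 - 2*39 - 2*(-55) = -57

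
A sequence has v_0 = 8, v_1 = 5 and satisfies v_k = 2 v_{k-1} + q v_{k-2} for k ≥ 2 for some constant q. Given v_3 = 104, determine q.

4

v_2 = 10 + 8q
v_3 = 20 + 21q
So 20 + 21q = 104, giving q = 4.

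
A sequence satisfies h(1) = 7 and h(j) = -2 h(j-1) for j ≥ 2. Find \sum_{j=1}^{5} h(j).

h(2) = -2*7 = -14
h(3) = -2*(-14) = 28
h(4) = -2*28 = -56
h(5) = -2*(-56) = 112
Sum = 7 + (-14) + 28 + (-56) + 112 = 77

77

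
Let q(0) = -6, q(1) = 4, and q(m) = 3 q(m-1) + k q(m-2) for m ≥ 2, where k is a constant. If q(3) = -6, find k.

q(2) = 12 - 6k
q(3) = 36 - 14k
So 36 - 14k = -6, giving k = 3.

3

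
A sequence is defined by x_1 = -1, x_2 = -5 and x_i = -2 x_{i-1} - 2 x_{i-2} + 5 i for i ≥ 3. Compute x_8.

x_3 = -2(-5) - 2(-1) + 15 = 27
x_4 = -2(27) - 2(-5) + 20 = -24
x_5 = -2(-24) - 2(27) + 25 = 19
x_6 = -2(19) - 2(-24) + 30 = 40
x_7 = -2(40) - 2(19) + 35 = -83
x_8 = -2(-83) - 2(40) + 40 = 126

126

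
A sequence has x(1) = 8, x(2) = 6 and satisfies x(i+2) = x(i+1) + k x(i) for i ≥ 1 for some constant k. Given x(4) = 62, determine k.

4

x(3) = 6 + 8k
x(4) = 6 + 14k
So 6 + 14k = 62, giving k = 4.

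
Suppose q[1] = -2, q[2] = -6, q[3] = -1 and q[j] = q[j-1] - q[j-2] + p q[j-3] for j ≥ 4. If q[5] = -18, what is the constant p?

q[4] = 5 - 2p
q[5] = 6 - 8p
So 6 - 8p = -18, giving p = 3.

3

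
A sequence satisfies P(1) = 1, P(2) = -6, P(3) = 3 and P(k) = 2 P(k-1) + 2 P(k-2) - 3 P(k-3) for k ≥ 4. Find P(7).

P(4) = 2·3 + 2·(-6) - 3·1 = -9
P(5) = 2·(-9) + 2·3 - 3·(-6) = 6
P(6) = 2·6 + 2·(-9) - 3·3 = -15
P(7) = 2·(-15) + 2·6 - 3·(-9) = 9

9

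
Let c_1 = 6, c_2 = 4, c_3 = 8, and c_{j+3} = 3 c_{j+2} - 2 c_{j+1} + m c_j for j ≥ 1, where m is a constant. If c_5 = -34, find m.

-3

c_4 = 16 + 6m
c_5 = 32 + 22m
So 32 + 22m = -34, giving m = -3.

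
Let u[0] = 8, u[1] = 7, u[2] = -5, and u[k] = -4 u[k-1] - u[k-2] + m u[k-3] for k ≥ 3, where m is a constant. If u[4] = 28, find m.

-3

u[3] = 13 + 8m
u[4] = -47 - 25m
So -47 - 25m = 28, giving m = -3.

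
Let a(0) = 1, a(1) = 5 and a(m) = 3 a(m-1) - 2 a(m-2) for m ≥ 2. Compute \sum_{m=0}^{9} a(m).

a(2) = 3(5) - 2(1) = 13
a(3) = 3(13) - 2(5) = 29
a(4) = 3(29) - 2(13) = 61
a(5) = 3(61) - 2(29) = 125
a(6) = 3(125) - 2(61) = 253
a(7) = 3(253) - 2(125) = 509
a(8) = 3(509) - 2(253) = 1021
a(9) = 3(1021) - 2(509) = 2045
Sum = 1 + 5 + 13 + 29 + 61 + 125 + 253 + 509 + 1021 + 2045 = 4062

4062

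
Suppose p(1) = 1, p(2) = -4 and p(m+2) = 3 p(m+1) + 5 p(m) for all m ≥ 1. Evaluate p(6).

p(3) = 3*(-4) + 5*1 = -7
p(4) = 3*(-7) + 5*(-4) = -41
p(5) = 3*(-41) + 5*(-7) = -158
p(6) = 3*(-158) + 5*(-41) = -679

-679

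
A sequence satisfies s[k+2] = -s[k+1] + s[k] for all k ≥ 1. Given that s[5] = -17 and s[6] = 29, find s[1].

2

Rearranging, s[k-2] = s[k] + s[k-1].
s[4] = 29 + (-17) = 12
s[3] = -17 + 12 = -5
s[2] = 12 + (-5) = 7
s[1] = -5 + 7 = 2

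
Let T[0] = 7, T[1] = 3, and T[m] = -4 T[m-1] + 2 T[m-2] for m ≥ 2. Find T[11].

-404512

T[2] = -4·3 + 2·7 = 2
T[3] = -4·2 + 2·3 = -2
T[4] = -4·(-2) + 2·2 = 12
T[5] = -4·12 + 2·(-2) = -52
T[6] = -4·(-52) + 2·12 = 232
T[7] = -4·232 + 2·(-52) = -1032
T[8] = -4·(-1032) + 2·232 = 4592
T[9] = -4·4592 + 2·(-1032) = -20432
T[10] = -4·(-20432) + 2·4592 = 90912
T[11] = -4·90912 + 2·(-20432) = -404512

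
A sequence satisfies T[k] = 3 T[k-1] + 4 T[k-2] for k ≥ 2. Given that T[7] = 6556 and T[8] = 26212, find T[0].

Rearranging, T[k-2] = (T[k] - 3 T[k-1]) / 4.
T[6] = (26212 - 3*6556) / 4 = 6544/4 = 1636
T[5] = (6556 - 3*1636) / 4 = 1648/4 = 412
T[4] = (1636 - 3*412) / 4 = 400/4 = 100
T[3] = (412 - 3*100) / 4 = 112/4 = 28
T[2] = (100 - 3*28) / 4 = 16/4 = 4
T[1] = (28 - 3*4) / 4 = 16/4 = 4
T[0] = (4 - 3*4) / 4 = -8/4 = -2

-2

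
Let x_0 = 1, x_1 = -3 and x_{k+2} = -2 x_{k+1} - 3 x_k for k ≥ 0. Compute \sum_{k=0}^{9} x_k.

x_2 = -2(-3) - 3(1) = 3
x_3 = -2(3) - 3(-3) = 3
x_4 = -2(3) - 3(3) = -15
x_5 = -2(-15) - 3(3) = 21
x_6 = -2(21) - 3(-15) = 3
x_7 = -2(3) - 3(21) = -69
x_8 = -2(-69) - 3(3) = 129
x_9 = -2(129) - 3(-69) = -51
Sum = 1 + (-3) + 3 + 3 + (-15) + 21 + 3 + (-69) + 129 + (-51) = 22

22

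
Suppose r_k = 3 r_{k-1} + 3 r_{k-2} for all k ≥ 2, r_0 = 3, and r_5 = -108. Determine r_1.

-3

Let r_1 = x.
r_2 = 9 + 3x
r_3 = 27 + 12x
r_4 = 108 + 45x
r_5 = 405 + 171x
So 405 + 171x = -108, giving x = -3.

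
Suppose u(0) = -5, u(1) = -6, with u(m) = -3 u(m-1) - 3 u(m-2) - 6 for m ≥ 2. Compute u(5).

-159

u(2) = -3*(-6) - 3*(-5) - 6 = 27
u(3) = -3*27 - 3*(-6) - 6 = -69
u(4) = -3*(-69) - 3*27 - 6 = 120
u(5) = -3*120 - 3*(-69) - 6 = -159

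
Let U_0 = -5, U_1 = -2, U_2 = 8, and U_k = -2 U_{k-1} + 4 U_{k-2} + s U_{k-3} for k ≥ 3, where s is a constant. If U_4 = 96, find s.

2

U_3 = -24 - 5s
U_4 = 80 + 8s
So 80 + 8s = 96, giving s = 2.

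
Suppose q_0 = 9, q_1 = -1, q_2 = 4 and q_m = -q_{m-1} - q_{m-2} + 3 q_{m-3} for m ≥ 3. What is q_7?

-196

q_3 = -4 - (-1) + 3·9 = 24
q_4 = -24 - 4 + 3·(-1) = -31
q_5 = -(-31) - 24 + 3·4 = 19
q_6 = -19 - (-31) + 3·24 = 84
q_7 = -84 - 19 + 3·(-31) = -196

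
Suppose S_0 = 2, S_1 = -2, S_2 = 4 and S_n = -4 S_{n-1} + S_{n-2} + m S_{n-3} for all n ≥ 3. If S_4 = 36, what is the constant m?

4

S_3 = -18 + 2m
S_4 = 76 - 10m
So 76 - 10m = 36, giving m = 4.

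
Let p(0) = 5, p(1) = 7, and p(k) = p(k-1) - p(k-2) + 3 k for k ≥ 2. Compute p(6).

23

p(2) = 7 - 5 + 6 = 8
p(3) = 8 - 7 + 9 = 10
p(4) = 10 - 8 + 12 = 14
p(5) = 14 - 10 + 15 = 19
p(6) = 19 - 14 + 18 = 23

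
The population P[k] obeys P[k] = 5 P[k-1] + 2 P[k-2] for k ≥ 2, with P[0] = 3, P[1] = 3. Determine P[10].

P[2] = 5*3 + 2*3 = 21
P[3] = 5*21 + 2*3 = 111
P[4] = 5*111 + 2*21 = 597
P[5] = 5*597 + 2*111 = 3207
P[6] = 5*3207 + 2*597 = 17229
P[7] = 5*17229 + 2*3207 = 92559
P[8] = 5*92559 + 2*17229 = 497253
P[9] = 5*497253 + 2*92559 = 2671383
P[10] = 5*2671383 + 2*497253 = 14351421

14351421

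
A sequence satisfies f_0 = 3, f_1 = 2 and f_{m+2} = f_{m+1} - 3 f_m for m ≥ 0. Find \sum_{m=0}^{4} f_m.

-7

f_2 = 2 - 3·3 = -7
f_3 = (-7) - 3·2 = -13
f_4 = (-13) - 3·(-7) = 8
Sum = 3 + 2 + (-7) + (-13) + 8 = -7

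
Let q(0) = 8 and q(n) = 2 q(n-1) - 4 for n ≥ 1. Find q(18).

1048580

The fixed point is -4/(1 - 2) = 4, so q(n) - 4 = 2(q(n-1) - 4).
Hence q(n) = 4·2^n + 4.
q(18) = 4·2^{18} + 4 = 4·262144 + 4 = 1048580.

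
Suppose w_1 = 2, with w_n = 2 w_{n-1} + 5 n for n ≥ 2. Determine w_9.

4297

w_2 = 2(2) + 10 = 14
w_3 = 2(14) + 15 = 43
w_4 = 2(43) + 20 = 106
w_5 = 2(106) + 25 = 237
w_6 = 2(237) + 30 = 504
w_7 = 2(504) + 35 = 1043
w_8 = 2(1043) + 40 = 2126
w_9 = 2(2126) + 45 = 4297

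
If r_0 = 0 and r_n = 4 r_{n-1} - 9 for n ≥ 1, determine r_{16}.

-12884901885

The fixed point is -9/(1 - 4) = 3, so r_n - 3 = 4(r_{n-1} - 3).
Hence r_n = -3·4^n + 3.
r_{16} = -3·4^{16} + 3 = -3·4294967296 + 3 = -12884901885.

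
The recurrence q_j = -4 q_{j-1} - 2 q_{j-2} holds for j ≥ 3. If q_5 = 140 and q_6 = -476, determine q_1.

7

Rearranging, q_{j-2} = (q_j + 4 q_{j-1}) / -2.
q_4 = (-476 + 4(140)) / -2 = 84/-2 = -42
q_3 = (140 + 4(-42)) / -2 = -28/-2 = 14
q_2 = (-42 + 4(14)) / -2 = 14/-2 = -7
q_1 = (14 + 4(-7)) / -2 = -14/-2 = 7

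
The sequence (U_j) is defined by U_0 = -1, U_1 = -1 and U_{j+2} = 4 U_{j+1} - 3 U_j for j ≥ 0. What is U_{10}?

U_2 = 4·(-1) - 3·(-1) = -1
U_3 = 4·(-1) - 3·(-1) = -1
U_4 = 4·(-1) - 3·(-1) = -1
U_5 = 4·(-1) - 3·(-1) = -1
U_6 = 4·(-1) - 3·(-1) = -1
U_7 = 4·(-1) - 3·(-1) = -1
U_8 = 4·(-1) - 3·(-1) = -1
U_9 = 4·(-1) - 3·(-1) = -1
U_{10} = 4·(-1) - 3·(-1) = -1

-1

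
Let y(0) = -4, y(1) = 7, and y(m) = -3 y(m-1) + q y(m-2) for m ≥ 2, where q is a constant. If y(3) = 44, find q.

y(2) = -21 - 4q
y(3) = 63 + 19q
So 63 + 19q = 44, giving q = -1.

-1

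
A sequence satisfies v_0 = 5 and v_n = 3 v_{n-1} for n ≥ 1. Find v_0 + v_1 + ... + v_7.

v_1 = 3*5 = 15
v_2 = 3*15 = 45
v_3 = 3*45 = 135
v_4 = 3*135 = 405
v_5 = 3*405 = 1215
v_6 = 3*1215 = 3645
v_7 = 3*3645 = 10935
Sum = 5 + 15 + 45 + 135 + 405 + 1215 + 3645 + 10935 = 16400

16400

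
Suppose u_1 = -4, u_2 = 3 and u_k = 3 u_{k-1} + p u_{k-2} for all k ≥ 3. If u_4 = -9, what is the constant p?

4

u_3 = 9 - 4p
u_4 = 27 - 9p
So 27 - 9p = -9, giving p = 4.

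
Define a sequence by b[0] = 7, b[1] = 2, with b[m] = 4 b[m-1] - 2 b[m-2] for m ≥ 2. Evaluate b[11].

b[2] = 4*2 - 2*7 = -6
b[3] = 4*(-6) - 2*2 = -28
b[4] = 4*(-28) - 2*(-6) = -100
b[5] = 4*(-100) - 2*(-28) = -344
b[6] = 4*(-344) - 2*(-100) = -1176
b[7] = 4*(-1176) - 2*(-344) = -4016
b[8] = 4*(-4016) - 2*(-1176) = -13712
b[9] = 4*(-13712) - 2*(-4016) = -46816
b[10] = 4*(-46816) - 2*(-13712) = -159840
b[11] = 4*(-159840) - 2*(-46816) = -545728

-545728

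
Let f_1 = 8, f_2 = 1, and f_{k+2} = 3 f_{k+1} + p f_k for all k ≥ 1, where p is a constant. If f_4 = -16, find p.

f_3 = 3 + 8p
f_4 = 9 + 25p
So 9 + 25p = -16, giving p = -1.

-1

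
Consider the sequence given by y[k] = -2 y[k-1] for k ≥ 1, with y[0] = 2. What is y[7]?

-256

y[1] = -2·2 = -4
y[2] = -2·(-4) = 8
y[3] = -2·8 = -16
y[4] = -2·(-16) = 32
y[5] = -2·32 = -64
y[6] = -2·(-64) = 128
y[7] = -2·128 = -256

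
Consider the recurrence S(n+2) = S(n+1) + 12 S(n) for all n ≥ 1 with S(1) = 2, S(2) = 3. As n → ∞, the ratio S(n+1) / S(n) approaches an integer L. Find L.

The characteristic equation is r^2 - r - 12 = 0, which factors as (r - 4)(r + 3) = 0.
So the roots are 4 and -3. Since |4| > |-3| and the coefficient of 4^n is non-zero, the ratio tends to 4.

4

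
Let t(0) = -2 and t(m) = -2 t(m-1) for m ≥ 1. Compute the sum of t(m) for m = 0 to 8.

-342

t(1) = -2*(-2) = 4
t(2) = -2*4 = -8
t(3) = -2*(-8) = 16
t(4) = -2*16 = -32
t(5) = -2*(-32) = 64
t(6) = -2*64 = -128
t(7) = -2*(-128) = 256
t(8) = -2*256 = -512
Sum = (-2) + 4 + (-8) + 16 + (-32) + 64 + (-128) + 256 + (-512) = -342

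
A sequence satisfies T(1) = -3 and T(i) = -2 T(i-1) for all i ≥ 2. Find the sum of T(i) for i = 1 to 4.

T(2) = -2*(-3) = 6
T(3) = -2*6 = -12
T(4) = -2*(-12) = 24
Sum = (-3) + 6 + (-12) + 24 = 15

15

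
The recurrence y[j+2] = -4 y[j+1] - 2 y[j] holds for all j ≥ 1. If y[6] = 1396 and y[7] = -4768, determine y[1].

6

Rearranging, y[j-2] = (y[j] + 4 y[j-1]) / -2.
y[5] = (-4768 + 4*1396) / -2 = 816/-2 = -408
y[4] = (1396 + 4*(-408)) / -2 = -236/-2 = 118
y[3] = (-408 + 4*118) / -2 = 64/-2 = -32
y[2] = (118 + 4*(-32)) / -2 = -10/-2 = 5
y[1] = (-32 + 4*5) / -2 = -12/-2 = 6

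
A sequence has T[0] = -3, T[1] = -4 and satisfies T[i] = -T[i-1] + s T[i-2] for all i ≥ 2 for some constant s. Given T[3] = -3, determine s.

T[2] = 4 - 3s
T[3] = -4 - s
So -4 - s = -3, giving s = -1.

-1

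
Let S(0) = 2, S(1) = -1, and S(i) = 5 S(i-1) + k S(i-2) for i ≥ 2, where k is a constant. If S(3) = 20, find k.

S(2) = -5 + 2k
S(3) = -25 + 9k
So -25 + 9k = 20, giving k = 5.

5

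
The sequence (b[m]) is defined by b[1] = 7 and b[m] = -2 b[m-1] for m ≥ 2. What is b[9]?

1792

b[2] = -2(7) = -14
b[3] = -2(-14) = 28
b[4] = -2(28) = -56
b[5] = -2(-56) = 112
b[6] = -2(112) = -224
b[7] = -2(-224) = 448
b[8] = -2(448) = -896
b[9] = -2(-896) = 1792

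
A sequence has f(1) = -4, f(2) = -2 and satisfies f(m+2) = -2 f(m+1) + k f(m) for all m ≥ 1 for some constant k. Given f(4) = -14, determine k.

f(3) = 4 - 4k
f(4) = -8 + 6k
So -8 + 6k = -14, giving k = -1.

-1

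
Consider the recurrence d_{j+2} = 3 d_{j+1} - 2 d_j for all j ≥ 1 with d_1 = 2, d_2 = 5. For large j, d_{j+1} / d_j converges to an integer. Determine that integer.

The characteristic equation is r^2 - 3r + 2 = 0, which factors as (r - 2)(r - 1) = 0.
So the roots are 2 and 1. Since |2| > |1| and the coefficient of 2^j is non-zero, the ratio tends to 2.

2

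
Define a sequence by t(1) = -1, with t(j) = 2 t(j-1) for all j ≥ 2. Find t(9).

-256

t(2) = 2·(-1) = -2
t(3) = 2·(-2) = -4
t(4) = 2·(-4) = -8
t(5) = 2·(-8) = -16
t(6) = 2·(-16) = -32
t(7) = 2·(-32) = -64
t(8) = 2·(-64) = -128
t(9) = 2·(-128) = -256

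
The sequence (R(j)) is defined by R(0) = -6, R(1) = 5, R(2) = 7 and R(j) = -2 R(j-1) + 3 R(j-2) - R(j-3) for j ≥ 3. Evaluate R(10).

-2023

R(3) = -2*7 + 3*5 - (-6) = 7
R(4) = -2*7 + 3*7 - 5 = 2
R(5) = -2*2 + 3*7 - 7 = 10
R(6) = -2*10 + 3*2 - 7 = -21
R(7) = -2*(-21) + 3*10 - 2 = 70
R(8) = -2*70 + 3*(-21) - 10 = -213
R(9) = -2*(-213) + 3*70 - (-21) = 657
R(10) = -2*657 + 3*(-213) - 70 = -2023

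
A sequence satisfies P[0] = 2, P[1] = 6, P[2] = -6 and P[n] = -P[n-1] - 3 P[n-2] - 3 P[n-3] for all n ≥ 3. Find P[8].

162

P[3] = -(-6) - 3*6 - 3*2 = -18
P[4] = -(-18) - 3*(-6) - 3*6 = 18
P[5] = -18 - 3*(-18) - 3*(-6) = 54
P[6] = -54 - 3*18 - 3*(-18) = -54
P[7] = -(-54) - 3*54 - 3*18 = -162
P[8] = -(-162) - 3*(-54) - 3*54 = 162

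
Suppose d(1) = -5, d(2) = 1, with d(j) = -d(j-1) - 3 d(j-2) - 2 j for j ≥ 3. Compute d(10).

245

d(3) = -1 - 3*(-5) - 6 = 8
d(4) = -8 - 3*1 - 8 = -19
d(5) = -(-19) - 3*8 - 10 = -15
d(6) = -(-15) - 3*(-19) - 12 = 60
d(7) = -60 - 3*(-15) - 14 = -29
d(8) = -(-29) - 3*60 - 16 = -167
d(9) = -(-167) - 3*(-29) - 18 = 236
d(10) = -236 - 3*(-167) - 20 = 245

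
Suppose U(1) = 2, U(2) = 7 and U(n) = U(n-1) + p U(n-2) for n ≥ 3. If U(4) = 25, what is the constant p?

U(3) = 7 + 2p
U(4) = 7 + 9p
So 7 + 9p = 25, giving p = 2.

2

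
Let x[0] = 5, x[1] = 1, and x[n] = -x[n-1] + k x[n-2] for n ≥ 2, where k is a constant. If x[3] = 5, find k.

x[2] = -1 + 5k
x[3] = 1 - 4k
So 1 - 4k = 5, giving k = -1.

-1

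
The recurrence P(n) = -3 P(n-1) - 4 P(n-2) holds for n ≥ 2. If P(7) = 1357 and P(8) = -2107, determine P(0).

Rearranging, P(n-2) = (P(n) + 3 P(n-1)) / -4.
P(6) = (-2107 + 3(1357)) / -4 = 1964/-4 = -491
P(5) = (1357 + 3(-491)) / -4 = -116/-4 = 29
P(4) = (-491 + 3(29)) / -4 = -404/-4 = 101
P(3) = (29 + 3(101)) / -4 = 332/-4 = -83
P(2) = (101 + 3(-83)) / -4 = -148/-4 = 37
P(1) = (-83 + 3(37)) / -4 = 28/-4 = -7
P(0) = (37 + 3(-7)) / -4 = 16/-4 = -4

-4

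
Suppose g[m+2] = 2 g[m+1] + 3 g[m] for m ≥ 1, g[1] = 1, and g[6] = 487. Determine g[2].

7

Let g[2] = x.
g[3] = 3 + 2x
g[4] = 6 + 7x
g[5] = 21 + 20x
g[6] = 60 + 61x
So 60 + 61x = 487, giving x = 7.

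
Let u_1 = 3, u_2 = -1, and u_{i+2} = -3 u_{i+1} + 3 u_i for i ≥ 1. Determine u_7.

u_3 = -3(-1) + 3(3) = 12
u_4 = -3(12) + 3(-1) = -39
u_5 = -3(-39) + 3(12) = 153
u_6 = -3(153) + 3(-39) = -576
u_7 = -3(-576) + 3(153) = 2187

2187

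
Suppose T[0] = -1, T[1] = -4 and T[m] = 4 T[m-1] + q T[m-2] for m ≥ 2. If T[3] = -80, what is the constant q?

T[2] = -16 - q
T[3] = -64 - 8q
So -64 - 8q = -80, giving q = 2.

2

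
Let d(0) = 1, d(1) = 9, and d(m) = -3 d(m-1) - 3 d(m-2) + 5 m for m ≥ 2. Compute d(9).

-1206

d(2) = -3(9) - 3(1) + 10 = -20
d(3) = -3(-20) - 3(9) + 15 = 48
d(4) = -3(48) - 3(-20) + 20 = -64
d(5) = -3(-64) - 3(48) + 25 = 73
d(6) = -3(73) - 3(-64) + 30 = 3
d(7) = -3(3) - 3(73) + 35 = -193
d(8) = -3(-193) - 3(3) + 40 = 610
d(9) = -3(610) - 3(-193) + 45 = -1206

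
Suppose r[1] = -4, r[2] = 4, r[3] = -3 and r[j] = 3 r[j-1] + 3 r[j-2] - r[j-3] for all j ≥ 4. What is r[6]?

48

r[4] = 3(-3) + 3(4) - (-4) = 7
r[5] = 3(7) + 3(-3) - 4 = 8
r[6] = 3(8) + 3(7) - (-3) = 48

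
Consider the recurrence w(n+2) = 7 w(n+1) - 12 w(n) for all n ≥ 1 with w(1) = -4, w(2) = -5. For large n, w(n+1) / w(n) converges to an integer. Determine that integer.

4

The characteristic equation is r^2 - 7r + 12 = 0, which factors as (r - 4)(r - 3) = 0.
So the roots are 4 and 3. Since |4| > |3| and the coefficient of 4^n is non-zero, the ratio tends to 4.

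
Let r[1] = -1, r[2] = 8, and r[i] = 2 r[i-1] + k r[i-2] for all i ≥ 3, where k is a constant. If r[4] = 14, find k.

-3

r[3] = 16 - k
r[4] = 32 + 6k
So 32 + 6k = 14, giving k = -3.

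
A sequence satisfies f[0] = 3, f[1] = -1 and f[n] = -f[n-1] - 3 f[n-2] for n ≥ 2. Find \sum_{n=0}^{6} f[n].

-21

f[2] = -(-1) - 3*3 = -8
f[3] = -(-8) - 3*(-1) = 11
f[4] = -11 - 3*(-8) = 13
f[5] = -13 - 3*11 = -46
f[6] = -(-46) - 3*13 = 7
Sum = 3 + (-1) + (-8) + 11 + 13 + (-46) + 7 = -21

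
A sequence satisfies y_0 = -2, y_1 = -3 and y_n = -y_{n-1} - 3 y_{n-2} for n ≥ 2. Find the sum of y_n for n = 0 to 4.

-23

y_2 = -(-3) - 3·(-2) = 9
y_3 = -9 - 3·(-3) = 0
y_4 = -0 - 3·9 = -27
Sum = (-2) + (-3) + 9 + 0 + (-27) = -23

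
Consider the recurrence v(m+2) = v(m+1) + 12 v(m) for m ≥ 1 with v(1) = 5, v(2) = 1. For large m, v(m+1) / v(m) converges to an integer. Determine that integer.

4

The characteristic equation is r^2 - r - 12 = 0, which factors as (r - 4)(r + 3) = 0.
So the roots are 4 and -3. Since |4| > |-3| and the coefficient of 4^m is non-zero, the ratio tends to 4.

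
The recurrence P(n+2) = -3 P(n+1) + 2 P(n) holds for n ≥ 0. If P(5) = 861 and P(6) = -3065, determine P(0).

5

Rearranging, P(n-2) = (P(n) + 3 P(n-1)) / 2.
P(4) = (-3065 + 3(861)) / 2 = -482/2 = -241
P(3) = (861 + 3(-241)) / 2 = 138/2 = 69
P(2) = (-241 + 3(69)) / 2 = -34/2 = -17
P(1) = (69 + 3(-17)) / 2 = 18/2 = 9
P(0) = (-17 + 3(9)) / 2 = 10/2 = 5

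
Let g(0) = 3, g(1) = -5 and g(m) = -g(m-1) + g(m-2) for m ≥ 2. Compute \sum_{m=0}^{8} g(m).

90

g(2) = -(-5) + 3 = 8
g(3) = -8 + (-5) = -13
g(4) = -(-13) + 8 = 21
g(5) = -21 + (-13) = -34
g(6) = -(-34) + 21 = 55
g(7) = -55 + (-34) = -89
g(8) = -(-89) + 55 = 144
Sum = 3 + (-5) + 8 + (-13) + 21 + (-34) + 55 + (-89) + 144 = 90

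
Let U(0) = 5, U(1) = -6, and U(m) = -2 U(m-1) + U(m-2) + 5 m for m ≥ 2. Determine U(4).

U(2) = -2*(-6) + 5 + 10 = 27
U(3) = -2*27 + (-6) + 15 = -45
U(4) = -2*(-45) + 27 + 20 = 137

137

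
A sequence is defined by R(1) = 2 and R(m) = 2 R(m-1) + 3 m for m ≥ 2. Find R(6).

328

R(2) = 2*2 + 6 = 10
R(3) = 2*10 + 9 = 29
R(4) = 2*29 + 12 = 70
R(5) = 2*70 + 15 = 155
R(6) = 2*155 + 18 = 328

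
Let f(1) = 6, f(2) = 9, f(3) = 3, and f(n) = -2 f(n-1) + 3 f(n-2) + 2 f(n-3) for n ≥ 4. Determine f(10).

f(4) = -2(3) + 3(9) + 2(6) = 33
f(5) = -2(33) + 3(3) + 2(9) = -39
f(6) = -2(-39) + 3(33) + 2(3) = 183
f(7) = -2(183) + 3(-39) + 2(33) = -417
f(8) = -2(-417) + 3(183) + 2(-39) = 1305
f(9) = -2(1305) + 3(-417) + 2(183) = -3495
f(10) = -2(-3495) + 3(1305) + 2(-417) = 10071

10071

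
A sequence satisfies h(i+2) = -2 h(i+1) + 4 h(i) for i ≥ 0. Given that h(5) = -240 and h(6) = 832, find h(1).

3

Rearranging, h(i-2) = (h(i) + 2 h(i-1)) / 4.
h(4) = (832 + 2·(-240)) / 4 = 352/4 = 88
h(3) = (-240 + 2·88) / 4 = -64/4 = -16
h(2) = (88 + 2·(-16)) / 4 = 56/4 = 14
h(1) = (-16 + 2·14) / 4 = 12/4 = 3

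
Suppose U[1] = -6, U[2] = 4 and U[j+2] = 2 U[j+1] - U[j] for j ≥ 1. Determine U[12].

U[3] = 2*4 - (-6) = 14
U[4] = 2*14 - 4 = 24
U[5] = 2*24 - 14 = 34
U[6] = 2*34 - 24 = 44
U[7] = 2*44 - 34 = 54
U[8] = 2*54 - 44 = 64
U[9] = 2*64 - 54 = 74
U[10] = 2*74 - 64 = 84
U[11] = 2*84 - 74 = 94
U[12] = 2*94 - 84 = 104

104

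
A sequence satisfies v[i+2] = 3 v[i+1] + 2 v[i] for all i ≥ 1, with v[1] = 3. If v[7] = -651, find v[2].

-3

Let v[2] = w.
v[3] = 6 + 3w
v[4] = 18 + 11w
v[5] = 66 + 39w
v[6] = 234 + 139w
v[7] = 834 + 495w
So 834 + 495w = -651, giving w = -3.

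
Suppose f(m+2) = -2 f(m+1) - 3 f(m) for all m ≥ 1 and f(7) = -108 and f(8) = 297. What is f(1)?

-6

Rearranging, f(m-2) = (f(m) + 2 f(m-1)) / -3.
f(6) = (297 + 2·(-108)) / -3 = 81/-3 = -27
f(5) = (-108 + 2·(-27)) / -3 = -162/-3 = 54
f(4) = (-27 + 2·54) / -3 = 81/-3 = -27
f(3) = (54 + 2·(-27)) / -3 = 0/-3 = 0
f(2) = (-27 + 2·0) / -3 = -27/-3 = 9
f(1) = (0 + 2·9) / -3 = 18/-3 = -6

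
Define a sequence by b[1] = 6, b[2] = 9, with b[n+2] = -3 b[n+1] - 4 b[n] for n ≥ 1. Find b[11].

b[3] = -3(9) - 4(6) = -51
b[4] = -3(-51) - 4(9) = 117
b[5] = -3(117) - 4(-51) = -147
b[6] = -3(-147) - 4(117) = -27
b[7] = -3(-27) - 4(-147) = 669
b[8] = -3(669) - 4(-27) = -1899
b[9] = -3(-1899) - 4(669) = 3021
b[10] = -3(3021) - 4(-1899) = -1467
b[11] = -3(-1467) - 4(3021) = -7683

-7683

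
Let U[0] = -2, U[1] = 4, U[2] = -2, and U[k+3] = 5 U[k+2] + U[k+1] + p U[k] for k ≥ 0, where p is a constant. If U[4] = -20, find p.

-2

U[3] = -6 - 2p
U[4] = -32 - 6p
So -32 - 6p = -20, giving p = -2.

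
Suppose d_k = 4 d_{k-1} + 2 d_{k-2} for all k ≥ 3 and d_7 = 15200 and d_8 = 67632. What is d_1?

8

Rearranging, d_{k-2} = (d_k - 4 d_{k-1}) / 2.
d_6 = (67632 - 4·15200) / 2 = 6832/2 = 3416
d_5 = (15200 - 4·3416) / 2 = 1536/2 = 768
d_4 = (3416 - 4·768) / 2 = 344/2 = 172
d_3 = (768 - 4·172) / 2 = 80/2 = 40
d_2 = (172 - 4·40) / 2 = 12/2 = 6
d_1 = (40 - 4·6) / 2 = 16/2 = 8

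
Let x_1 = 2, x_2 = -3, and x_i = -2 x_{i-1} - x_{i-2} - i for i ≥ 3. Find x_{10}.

x_3 = -2(-3) - 2 - 3 = 1
x_4 = -2(1) - (-3) - 4 = -3
x_5 = -2(-3) - 1 - 5 = 0
x_6 = -2(0) - (-3) - 6 = -3
x_7 = -2(-3) - 0 - 7 = -1
x_8 = -2(-1) - (-3) - 8 = -3
x_9 = -2(-3) - (-1) - 9 = -2
x_{10} = -2(-2) - (-3) - 10 = -3

-3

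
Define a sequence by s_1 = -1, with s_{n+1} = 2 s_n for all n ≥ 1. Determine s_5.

s_2 = 2*(-1) = -2
s_3 = 2*(-2) = -4
s_4 = 2*(-4) = -8
s_5 = 2*(-8) = -16

-16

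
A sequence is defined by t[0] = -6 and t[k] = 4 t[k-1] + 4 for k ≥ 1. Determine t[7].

t[1] = 4*(-6) + 4 = -20
t[2] = 4*(-20) + 4 = -76
t[3] = 4*(-76) + 4 = -300
t[4] = 4*(-300) + 4 = -1196
t[5] = 4*(-1196) + 4 = -4780
t[6] = 4*(-4780) + 4 = -19116
t[7] = 4*(-19116) + 4 = -76460

-76460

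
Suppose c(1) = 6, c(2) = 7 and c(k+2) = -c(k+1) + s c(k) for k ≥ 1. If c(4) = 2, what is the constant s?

-5

c(3) = -7 + 6s
c(4) = 7 + s
So 7 + s = 2, giving s = -5.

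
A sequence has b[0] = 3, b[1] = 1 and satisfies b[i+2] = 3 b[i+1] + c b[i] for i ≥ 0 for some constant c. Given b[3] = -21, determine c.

-3

b[2] = 3 + 3c
b[3] = 9 + 10c
So 9 + 10c = -21, giving c = -3.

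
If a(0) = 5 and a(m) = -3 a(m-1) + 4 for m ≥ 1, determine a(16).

The fixed point is 4/(1 + 3) = 1, so a(m) - 1 = -3(a(m-1) - 1).
Hence a(m) = 4·(-3)^m + 1.
a(16) = 4·(-3)^{16} + 1 = 4·43046721 + 1 = 172186885.

172186885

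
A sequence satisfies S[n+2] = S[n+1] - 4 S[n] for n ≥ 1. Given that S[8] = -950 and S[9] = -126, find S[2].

-2

Rearranging, S[n-2] = (S[n] - S[n-1]) / -4.
S[7] = (-126 - (-950)) / -4 = 824/-4 = -206
S[6] = (-950 - (-206)) / -4 = -744/-4 = 186
S[5] = (-206 - 186) / -4 = -392/-4 = 98
S[4] = (186 - 98) / -4 = 88/-4 = -22
S[3] = (98 - (-22)) / -4 = 120/-4 = -30
S[2] = (-22 - (-30)) / -4 = 8/-4 = -2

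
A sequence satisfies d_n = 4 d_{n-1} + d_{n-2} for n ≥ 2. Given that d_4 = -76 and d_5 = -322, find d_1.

-2

Rearranging, d_{n-2} = d_n - 4 d_{n-1}.
d_3 = -322 - 4·(-76) = -18
d_2 = -76 - 4·(-18) = -4
d_1 = -18 - 4·(-4) = -2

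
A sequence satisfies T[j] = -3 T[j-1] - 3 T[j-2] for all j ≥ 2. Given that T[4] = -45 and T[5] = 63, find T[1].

1

Rearranging, T[j-2] = (T[j] + 3 T[j-1]) / -3.
T[3] = (63 + 3*(-45)) / -3 = -72/-3 = 24
T[2] = (-45 + 3*24) / -3 = 27/-3 = -9
T[1] = (24 + 3*(-9)) / -3 = -3/-3 = 1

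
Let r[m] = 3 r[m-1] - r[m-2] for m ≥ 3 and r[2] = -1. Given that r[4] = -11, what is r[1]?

Let r[1] = x.
r[3] = -3 - x
r[4] = -8 - 3x
So -8 - 3x = -11, giving x = 1.

1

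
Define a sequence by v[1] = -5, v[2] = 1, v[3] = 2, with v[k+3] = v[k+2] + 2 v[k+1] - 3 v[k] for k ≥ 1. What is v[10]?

46

v[4] = 2 + 2·1 - 3·(-5) = 19
v[5] = 19 + 2·2 - 3·1 = 20
v[6] = 20 + 2·19 - 3·2 = 52
v[7] = 52 + 2·20 - 3·19 = 35
v[8] = 35 + 2·52 - 3·20 = 79
v[9] = 79 + 2·35 - 3·52 = -7
v[10] = (-7) + 2·79 - 3·35 = 46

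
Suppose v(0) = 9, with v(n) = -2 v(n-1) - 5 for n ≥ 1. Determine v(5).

v(1) = -2·9 - 5 = -23
v(2) = -2·(-23) - 5 = 41
v(3) = -2·41 - 5 = -87
v(4) = -2·(-87) - 5 = 169
v(5) = -2·169 - 5 = -343

-343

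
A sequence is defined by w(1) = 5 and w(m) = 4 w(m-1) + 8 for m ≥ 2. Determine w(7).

w(2) = 4(5) + 8 = 28
w(3) = 4(28) + 8 = 120
w(4) = 4(120) + 8 = 488
w(5) = 4(488) + 8 = 1960
w(6) = 4(1960) + 8 = 7848
w(7) = 4(7848) + 8 = 31400

31400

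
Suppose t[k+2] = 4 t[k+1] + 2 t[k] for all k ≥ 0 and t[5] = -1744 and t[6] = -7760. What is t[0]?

-2

Rearranging, t[k-2] = (t[k] - 4 t[k-1]) / 2.
t[4] = (-7760 - 4·(-1744)) / 2 = -784/2 = -392
t[3] = (-1744 - 4·(-392)) / 2 = -176/2 = -88
t[2] = (-392 - 4·(-88)) / 2 = -40/2 = -20
t[1] = (-88 - 4·(-20)) / 2 = -8/2 = -4
t[0] = (-20 - 4·(-4)) / 2 = -4/2 = -2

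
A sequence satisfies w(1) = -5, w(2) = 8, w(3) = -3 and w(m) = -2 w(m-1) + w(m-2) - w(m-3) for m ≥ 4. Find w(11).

w(4) = -2*(-3) + 8 - (-5) = 19
w(5) = -2*19 + (-3) - 8 = -49
w(6) = -2*(-49) + 19 - (-3) = 120
w(7) = -2*120 + (-49) - 19 = -308
w(8) = -2*(-308) + 120 - (-49) = 785
w(9) = -2*785 + (-308) - 120 = -1998
w(10) = -2*(-1998) + 785 - (-308) = 5089
w(11) = -2*5089 + (-1998) - 785 = -12961

-12961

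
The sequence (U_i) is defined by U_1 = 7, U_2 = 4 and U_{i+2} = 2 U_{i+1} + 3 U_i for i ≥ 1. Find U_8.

6010

U_3 = 2(4) + 3(7) = 29
U_4 = 2(29) + 3(4) = 70
U_5 = 2(70) + 3(29) = 227
U_6 = 2(227) + 3(70) = 664
U_7 = 2(664) + 3(227) = 2009
U_8 = 2(2009) + 3(664) = 6010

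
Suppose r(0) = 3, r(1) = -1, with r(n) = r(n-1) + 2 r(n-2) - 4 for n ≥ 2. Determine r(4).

-7

r(2) = (-1) + 2·3 - 4 = 1
r(3) = 1 + 2·(-1) - 4 = -5
r(4) = (-5) + 2·1 - 4 = -7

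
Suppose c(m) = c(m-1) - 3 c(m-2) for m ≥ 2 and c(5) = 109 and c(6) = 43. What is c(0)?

7

Rearranging, c(m-2) = (c(m) - c(m-1)) / -3.
c(4) = (43 - 109) / -3 = -66/-3 = 22
c(3) = (109 - 22) / -3 = 87/-3 = -29
c(2) = (22 - (-29)) / -3 = 51/-3 = -17
c(1) = (-29 - (-17)) / -3 = -12/-3 = 4
c(0) = (-17 - 4) / -3 = -21/-3 = 7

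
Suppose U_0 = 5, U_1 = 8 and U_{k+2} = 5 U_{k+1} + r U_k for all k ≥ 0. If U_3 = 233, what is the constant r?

1

U_2 = 40 + 5r
U_3 = 200 + 33r
So 200 + 33r = 233, giving r = 1.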